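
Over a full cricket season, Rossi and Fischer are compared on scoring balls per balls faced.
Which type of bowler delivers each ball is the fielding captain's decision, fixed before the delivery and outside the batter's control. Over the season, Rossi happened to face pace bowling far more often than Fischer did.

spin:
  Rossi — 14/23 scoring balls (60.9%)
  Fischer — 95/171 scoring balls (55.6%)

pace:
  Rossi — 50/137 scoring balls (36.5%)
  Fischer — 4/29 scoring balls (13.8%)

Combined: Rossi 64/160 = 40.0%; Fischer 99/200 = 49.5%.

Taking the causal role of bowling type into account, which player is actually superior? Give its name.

Nothing the player does changes bowling type; the imbalance is an allocation artefact. With bowling type also predicting the outcome, the pooled figure is confounded, and the within-stratum comparison is the causal one.
Within each level — spin: 60.9% vs 55.6%; pace: 36.5% vs 13.8% — Rossi is higher every time.

Rossi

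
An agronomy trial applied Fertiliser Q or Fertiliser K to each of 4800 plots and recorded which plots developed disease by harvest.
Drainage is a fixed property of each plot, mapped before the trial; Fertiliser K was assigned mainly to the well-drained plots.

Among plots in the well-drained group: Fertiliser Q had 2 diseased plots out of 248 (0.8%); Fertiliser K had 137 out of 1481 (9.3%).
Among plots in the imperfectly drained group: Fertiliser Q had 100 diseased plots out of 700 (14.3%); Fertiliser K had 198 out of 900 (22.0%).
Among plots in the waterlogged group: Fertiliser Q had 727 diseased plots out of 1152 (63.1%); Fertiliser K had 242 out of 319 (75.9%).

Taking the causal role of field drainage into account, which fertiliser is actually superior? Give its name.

Fertiliser Q

Field drainage satisfies the back-door criterion: it is not a descendant of the fertiliser, and it blocks the spurious path from fertiliser to outcome. Adjusting for it (i.e., using the within-field drainage rates) gives the causal effect.
Within each level — well-drained: 0.8% vs 9.3%; imperfectly drained: 14.3% vs 22.0%; waterlogged: 63.1% vs 75.9% — Fertiliser Q is lower every time.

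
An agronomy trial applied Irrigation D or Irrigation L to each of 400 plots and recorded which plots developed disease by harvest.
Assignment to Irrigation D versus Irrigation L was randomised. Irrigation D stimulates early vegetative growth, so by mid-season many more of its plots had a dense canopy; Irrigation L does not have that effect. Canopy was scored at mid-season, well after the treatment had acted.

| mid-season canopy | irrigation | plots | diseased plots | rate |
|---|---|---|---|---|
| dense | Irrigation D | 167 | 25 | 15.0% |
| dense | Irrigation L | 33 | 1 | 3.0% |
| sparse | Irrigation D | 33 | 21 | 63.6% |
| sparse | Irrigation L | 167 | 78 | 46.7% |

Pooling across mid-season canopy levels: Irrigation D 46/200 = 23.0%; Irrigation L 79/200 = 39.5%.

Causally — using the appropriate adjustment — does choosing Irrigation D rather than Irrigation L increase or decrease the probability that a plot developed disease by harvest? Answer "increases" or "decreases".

decreases

Irrigation L is lower inside every mid-season canopy stratum but Irrigation D is lower in aggregate. Whether to stratify depends on how mid-season canopy relates to the irrigation.
Stratifying would compare irrigations among plots the irrigations themselves sorted into mid-season canopy groups — a form of selection on an intermediate. The unconditioned pooled rates give the total causal effect.
Pooled: Irrigation D 23.0% vs Irrigation L 39.5%; Irrigation D is lower overall.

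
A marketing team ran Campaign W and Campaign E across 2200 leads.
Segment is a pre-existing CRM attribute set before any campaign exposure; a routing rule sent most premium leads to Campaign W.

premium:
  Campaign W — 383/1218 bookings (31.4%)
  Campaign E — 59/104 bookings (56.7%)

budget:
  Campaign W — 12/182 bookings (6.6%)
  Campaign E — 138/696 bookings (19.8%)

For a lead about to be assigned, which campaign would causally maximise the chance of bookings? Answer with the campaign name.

Customer segment is set before the campaign has any effect — it is not caused by the campaign — and it independently drives the outcome. That makes it a confounder, so the causal comparison is within customer segment levels.
Within each level — premium: 31.4% vs 56.7%; budget: 6.6% vs 19.8% — Campaign E is higher every time.

Campaign E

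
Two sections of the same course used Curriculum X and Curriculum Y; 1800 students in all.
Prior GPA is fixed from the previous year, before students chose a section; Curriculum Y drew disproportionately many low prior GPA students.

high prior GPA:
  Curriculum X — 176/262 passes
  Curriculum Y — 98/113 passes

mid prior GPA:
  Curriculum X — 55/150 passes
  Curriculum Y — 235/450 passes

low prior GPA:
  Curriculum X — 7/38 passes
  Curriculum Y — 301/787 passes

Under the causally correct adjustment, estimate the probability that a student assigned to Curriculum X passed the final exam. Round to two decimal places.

Prior GPA band differs across teaching methods for reasons unrelated to any effect of the teaching method itself, and it separately predicts the outcome — a classic confounder. We must compare within prior GPA band levels.
Standardising Curriculum X to the population prior GPA band mix: 0.208·176/262 + 0.333·55/150 + 0.458·7/38 = 0.347.

0.35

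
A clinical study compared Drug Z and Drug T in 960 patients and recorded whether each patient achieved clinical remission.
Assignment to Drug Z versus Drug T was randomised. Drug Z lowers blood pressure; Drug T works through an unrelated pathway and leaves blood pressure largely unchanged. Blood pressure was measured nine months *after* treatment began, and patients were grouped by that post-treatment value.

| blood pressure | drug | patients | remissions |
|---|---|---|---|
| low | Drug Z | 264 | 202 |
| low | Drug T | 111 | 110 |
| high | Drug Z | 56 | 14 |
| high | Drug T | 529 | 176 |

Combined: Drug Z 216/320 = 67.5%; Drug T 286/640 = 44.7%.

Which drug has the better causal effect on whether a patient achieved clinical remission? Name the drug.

Drug Z

Drug T is higher inside every blood pressure stratum but Drug Z is higher in aggregate. Whether to stratify depends on how blood pressure relates to the drug.
Stratifying would compare drugs among patients the drugs themselves sorted into blood pressure groups — a form of selection on an intermediate. The unconditioned pooled rates give the total causal effect.
Pooled: Drug Z 67.5% vs Drug T 44.7%; Drug Z is higher overall.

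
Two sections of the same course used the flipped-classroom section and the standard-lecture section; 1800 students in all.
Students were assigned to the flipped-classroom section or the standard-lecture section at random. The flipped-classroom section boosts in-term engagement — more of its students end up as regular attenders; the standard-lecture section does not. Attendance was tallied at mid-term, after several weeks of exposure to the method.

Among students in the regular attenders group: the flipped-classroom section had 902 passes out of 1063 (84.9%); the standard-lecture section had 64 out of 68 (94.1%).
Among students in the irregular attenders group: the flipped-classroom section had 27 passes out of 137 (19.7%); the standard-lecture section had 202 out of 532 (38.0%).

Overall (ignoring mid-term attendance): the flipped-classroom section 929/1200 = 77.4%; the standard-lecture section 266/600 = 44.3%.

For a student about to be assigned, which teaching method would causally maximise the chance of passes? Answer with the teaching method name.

the flipped-classroom section

Mid-term attendance is recorded after the teaching method and is itself shifted by it — it sits on the causal path from teaching method to outcome. Conditioning on a mediator would strip out part of the effect we want; the pooled comparison gives the total causal effect.
Pooled: the flipped-classroom section 77.4% vs the standard-lecture section 44.3%; the flipped-classroom section is higher overall.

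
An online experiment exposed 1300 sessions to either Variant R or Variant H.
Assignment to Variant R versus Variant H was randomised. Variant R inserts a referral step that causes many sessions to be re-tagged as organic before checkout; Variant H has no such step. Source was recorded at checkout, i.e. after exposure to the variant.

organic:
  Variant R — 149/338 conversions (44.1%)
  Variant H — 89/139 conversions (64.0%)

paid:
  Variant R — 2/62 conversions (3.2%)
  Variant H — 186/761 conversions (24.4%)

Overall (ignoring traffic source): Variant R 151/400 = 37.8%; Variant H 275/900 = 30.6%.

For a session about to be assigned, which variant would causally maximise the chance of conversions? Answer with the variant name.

The stratified and pooled comparisons disagree (Variant H wins within each traffic source; Variant R wins overall), so the answer turns on the causal role of traffic source.
Traffic source is downstream of the variant. One should not condition on a consequence of treatment, so the overall rates are the right comparison.
Pooled: Variant R 37.8% vs Variant H 30.6%; Variant R is higher overall.

Variant R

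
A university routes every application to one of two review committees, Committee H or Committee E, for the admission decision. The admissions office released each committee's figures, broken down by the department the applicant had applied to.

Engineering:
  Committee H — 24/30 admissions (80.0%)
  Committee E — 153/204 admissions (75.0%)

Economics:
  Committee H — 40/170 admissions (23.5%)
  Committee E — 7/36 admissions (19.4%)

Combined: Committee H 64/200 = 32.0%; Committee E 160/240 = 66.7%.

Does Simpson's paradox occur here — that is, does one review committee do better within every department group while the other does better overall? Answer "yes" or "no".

Within each department level (Engineering 80.0% vs 75.0%; Economics 23.5% vs 19.4%), Committee H has the higher rate every time. Pooled: 32.0% vs 66.7% — Committee E has the higher rate overall. The two comparisons disagree.

yes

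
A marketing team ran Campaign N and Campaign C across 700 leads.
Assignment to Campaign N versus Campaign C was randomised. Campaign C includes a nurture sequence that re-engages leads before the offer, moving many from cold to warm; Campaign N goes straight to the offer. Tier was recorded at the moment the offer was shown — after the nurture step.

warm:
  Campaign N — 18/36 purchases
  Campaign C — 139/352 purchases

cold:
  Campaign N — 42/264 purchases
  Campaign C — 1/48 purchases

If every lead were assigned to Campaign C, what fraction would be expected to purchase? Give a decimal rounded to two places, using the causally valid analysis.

The stratified and pooled comparisons disagree (Campaign N wins within each engagement tier; Campaign C wins overall), so the answer turns on the causal role of engagement tier.
Engagement tier is downstream of the campaign. One should not condition on a consequence of treatment, so the overall rates are the right comparison.
So P(outcome | do(Campaign C)) is just the pooled rate for Campaign C: 140/400 = 0.350.

0.35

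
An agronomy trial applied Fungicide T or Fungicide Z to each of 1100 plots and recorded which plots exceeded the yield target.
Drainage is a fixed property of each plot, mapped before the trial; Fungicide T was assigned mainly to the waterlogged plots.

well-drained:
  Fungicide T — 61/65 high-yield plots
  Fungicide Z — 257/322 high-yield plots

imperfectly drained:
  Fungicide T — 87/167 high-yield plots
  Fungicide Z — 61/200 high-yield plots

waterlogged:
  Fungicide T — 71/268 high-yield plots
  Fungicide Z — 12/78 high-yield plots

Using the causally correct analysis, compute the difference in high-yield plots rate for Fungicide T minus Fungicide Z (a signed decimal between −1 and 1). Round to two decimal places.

+0.16

Field drainage is set before the fungicide has any effect — it is not caused by the fungicide — and it independently drives the outcome. That makes it a confounder, so the causal comparison is within field drainage levels.
Adjusting over the population distribution of field drainage: 0.352·(0.938−0.798) + 0.334·(0.521−0.305) + 0.315·(0.265−0.154) = +0.156.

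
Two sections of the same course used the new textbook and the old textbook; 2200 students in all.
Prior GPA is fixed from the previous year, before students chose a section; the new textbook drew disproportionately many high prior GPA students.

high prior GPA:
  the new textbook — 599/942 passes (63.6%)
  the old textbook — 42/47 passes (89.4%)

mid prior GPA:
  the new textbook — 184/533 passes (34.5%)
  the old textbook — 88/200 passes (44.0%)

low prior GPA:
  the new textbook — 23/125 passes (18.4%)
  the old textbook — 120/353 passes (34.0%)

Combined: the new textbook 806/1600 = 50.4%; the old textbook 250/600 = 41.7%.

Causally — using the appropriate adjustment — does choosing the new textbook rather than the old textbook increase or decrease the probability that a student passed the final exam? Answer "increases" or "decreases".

Nothing the teaching method does changes prior GPA band; the imbalance is an allocation artefact. With prior GPA band also predicting the outcome, the pooled figure is confounded, and the within-stratum comparison is the causal one.
Within each level — high prior GPA: 63.6% vs 89.4%; mid prior GPA: 34.5% vs 44.0%; low prior GPA: 18.4% vs 34.0% — the old textbook is higher every time.

decreases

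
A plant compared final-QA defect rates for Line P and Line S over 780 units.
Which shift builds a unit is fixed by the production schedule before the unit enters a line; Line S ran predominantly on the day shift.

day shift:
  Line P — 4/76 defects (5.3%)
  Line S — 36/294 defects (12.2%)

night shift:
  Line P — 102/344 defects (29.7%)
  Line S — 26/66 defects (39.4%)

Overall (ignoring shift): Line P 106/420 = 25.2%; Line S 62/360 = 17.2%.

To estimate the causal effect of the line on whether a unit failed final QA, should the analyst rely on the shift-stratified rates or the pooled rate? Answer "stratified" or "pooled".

stratified

Shift is set before the line has any effect — it is not caused by the line — and it independently drives the outcome. That makes it a confounder, so the causal comparison is within shift levels.
Within each level — day shift: 5.3% vs 12.2%; night shift: 29.7% vs 39.4% — Line P is lower every time.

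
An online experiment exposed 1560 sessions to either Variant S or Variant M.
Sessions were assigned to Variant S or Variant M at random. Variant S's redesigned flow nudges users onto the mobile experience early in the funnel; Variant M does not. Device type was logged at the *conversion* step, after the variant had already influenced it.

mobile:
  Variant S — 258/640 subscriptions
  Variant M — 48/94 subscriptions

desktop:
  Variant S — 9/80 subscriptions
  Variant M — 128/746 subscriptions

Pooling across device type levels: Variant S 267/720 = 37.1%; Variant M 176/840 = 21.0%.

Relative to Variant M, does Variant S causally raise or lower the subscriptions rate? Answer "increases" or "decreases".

Device type here is a post-treatment variable shaped by the variant; conditioning on it would introduce bias rather than remove it. The overall comparison is the causal one.
Pooled: Variant S 37.1% vs Variant M 21.0%; Variant S is higher overall.

increases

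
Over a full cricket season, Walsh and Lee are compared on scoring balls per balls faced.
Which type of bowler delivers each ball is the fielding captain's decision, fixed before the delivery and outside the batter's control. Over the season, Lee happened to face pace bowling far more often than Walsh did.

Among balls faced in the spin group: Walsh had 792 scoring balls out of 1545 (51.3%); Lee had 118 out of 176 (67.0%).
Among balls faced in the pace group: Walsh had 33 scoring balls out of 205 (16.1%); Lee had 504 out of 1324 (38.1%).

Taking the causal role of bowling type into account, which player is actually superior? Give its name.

Here bowling type is a common cause — it drives both which player a case falls under and the outcome. The crude comparison mixes populations; the stratum-specific rates are the causally relevant ones.
Within each level — spin: 51.3% vs 67.0%; pace: 16.1% vs 38.1% — Lee is higher every time.

Lee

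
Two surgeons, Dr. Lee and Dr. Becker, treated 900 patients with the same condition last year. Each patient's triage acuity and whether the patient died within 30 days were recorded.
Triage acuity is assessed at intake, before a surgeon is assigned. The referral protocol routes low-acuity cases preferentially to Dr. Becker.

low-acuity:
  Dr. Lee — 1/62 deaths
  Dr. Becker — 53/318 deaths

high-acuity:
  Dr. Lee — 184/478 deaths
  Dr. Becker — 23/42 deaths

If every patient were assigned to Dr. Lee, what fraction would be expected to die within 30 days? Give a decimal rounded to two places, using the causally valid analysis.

0.23

The stratified and pooled comparisons disagree (Dr. Lee wins within each triage acuity; Dr. Becker wins overall), so the answer turns on the causal role of triage acuity.
Triage acuity satisfies the back-door criterion: it is not a descendant of the surgeon, and it blocks the spurious path from surgeon to outcome. Adjusting for it (i.e., using the within-triage acuity rates) gives the causal effect.
Standardising Dr. Lee to the population triage acuity mix: 0.422·1/62 + 0.578·184/478 = 0.229.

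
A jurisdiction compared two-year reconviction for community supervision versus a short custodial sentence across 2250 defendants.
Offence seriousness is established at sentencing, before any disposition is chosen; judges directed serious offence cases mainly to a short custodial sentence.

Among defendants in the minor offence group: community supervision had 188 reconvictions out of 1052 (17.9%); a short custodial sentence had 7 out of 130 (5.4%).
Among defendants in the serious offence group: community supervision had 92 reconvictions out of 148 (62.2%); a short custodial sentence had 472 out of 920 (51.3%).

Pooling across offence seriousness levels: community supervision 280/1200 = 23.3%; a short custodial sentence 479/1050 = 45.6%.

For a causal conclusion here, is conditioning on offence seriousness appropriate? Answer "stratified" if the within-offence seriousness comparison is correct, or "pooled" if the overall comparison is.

The imbalance in offence seriousness arose from how defendants were allocated, not from anything the disposition did; and offence seriousness independently affects the outcome. The pooled gap is confounded — condition on offence seriousness.
Within each level — minor offence: 17.9% vs 5.4%; serious offence: 62.2% vs 51.3% — a short custodial sentence is lower every time.

stratified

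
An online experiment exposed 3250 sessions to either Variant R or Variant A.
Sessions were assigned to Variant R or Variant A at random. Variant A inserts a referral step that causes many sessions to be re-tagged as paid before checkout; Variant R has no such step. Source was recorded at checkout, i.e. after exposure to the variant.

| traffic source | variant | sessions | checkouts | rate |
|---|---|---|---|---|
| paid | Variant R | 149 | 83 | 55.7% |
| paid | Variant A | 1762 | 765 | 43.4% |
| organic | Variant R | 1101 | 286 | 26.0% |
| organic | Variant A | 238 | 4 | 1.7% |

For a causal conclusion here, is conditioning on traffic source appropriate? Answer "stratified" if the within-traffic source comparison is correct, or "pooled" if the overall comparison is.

The distribution of traffic source is itself part of what the variant does — it is an intermediate outcome. Holding it fixed would remove that part of the effect; the total effect is the pooled difference.
Pooled: Variant R 29.5% vs Variant A 38.5%; Variant A is higher overall.

pooled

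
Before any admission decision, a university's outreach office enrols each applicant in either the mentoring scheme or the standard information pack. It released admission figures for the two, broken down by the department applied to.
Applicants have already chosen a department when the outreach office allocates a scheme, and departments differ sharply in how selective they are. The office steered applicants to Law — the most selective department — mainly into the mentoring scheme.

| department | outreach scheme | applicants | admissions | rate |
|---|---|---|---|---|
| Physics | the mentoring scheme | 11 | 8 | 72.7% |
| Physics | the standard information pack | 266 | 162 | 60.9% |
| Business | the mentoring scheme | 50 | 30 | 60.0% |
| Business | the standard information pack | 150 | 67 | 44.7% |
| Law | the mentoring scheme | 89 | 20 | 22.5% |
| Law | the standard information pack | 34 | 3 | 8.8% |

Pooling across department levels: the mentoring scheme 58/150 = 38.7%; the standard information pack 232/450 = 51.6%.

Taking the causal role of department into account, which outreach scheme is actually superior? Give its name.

the mentoring scheme

Within every department level the mentoring scheme has the higher rate, yet pooled the standard information pack does — Simpson's reversal.
Here department is a common cause — it drives both which outreach scheme a case falls under and the outcome. The crude comparison mixes populations; the stratum-specific rates are the causally relevant ones.
Within each level — Physics: 72.7% vs 60.9%; Business: 60.0% vs 44.7%; Law: 22.5% vs 8.8% — the mentoring scheme is higher every time.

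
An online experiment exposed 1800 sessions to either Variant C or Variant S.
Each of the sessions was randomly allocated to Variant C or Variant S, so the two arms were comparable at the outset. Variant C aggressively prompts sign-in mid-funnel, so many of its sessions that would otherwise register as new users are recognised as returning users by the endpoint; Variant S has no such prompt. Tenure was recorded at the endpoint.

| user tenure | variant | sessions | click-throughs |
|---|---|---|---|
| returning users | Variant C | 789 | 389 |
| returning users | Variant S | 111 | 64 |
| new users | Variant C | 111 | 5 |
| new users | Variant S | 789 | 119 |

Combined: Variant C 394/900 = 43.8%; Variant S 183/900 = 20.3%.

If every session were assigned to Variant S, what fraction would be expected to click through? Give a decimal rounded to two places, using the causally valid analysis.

0.20

Because the variant influences user tenure, user tenure is a post-treatment mediator, not a confounder. Stratifying on it would bias the estimate; the causal effect is the crude pooled difference.
So P(outcome | do(Variant S)) is just the pooled rate for Variant S: 183/900 = 0.203.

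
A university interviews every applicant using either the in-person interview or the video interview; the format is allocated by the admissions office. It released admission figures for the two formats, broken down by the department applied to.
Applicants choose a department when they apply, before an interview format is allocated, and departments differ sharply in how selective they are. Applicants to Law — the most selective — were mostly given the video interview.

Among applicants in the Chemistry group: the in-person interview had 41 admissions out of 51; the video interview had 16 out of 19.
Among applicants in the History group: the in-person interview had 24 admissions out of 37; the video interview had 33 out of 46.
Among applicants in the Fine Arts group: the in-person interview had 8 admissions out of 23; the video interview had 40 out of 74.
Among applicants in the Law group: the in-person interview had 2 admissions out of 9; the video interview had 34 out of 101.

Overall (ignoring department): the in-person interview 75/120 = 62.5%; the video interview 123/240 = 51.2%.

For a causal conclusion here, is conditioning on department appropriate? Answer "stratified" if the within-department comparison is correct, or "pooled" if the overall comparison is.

Within every department level the video interview has the higher rate, yet pooled the in-person interview does — Simpson's reversal.
Department differs across interview formats for reasons unrelated to any effect of the interview format itself, and it separately predicts the outcome — a classic confounder. We must compare within department levels.
Within each level — Chemistry: 80.4% vs 84.2%; History: 64.9% vs 71.7%; Fine Arts: 34.8% vs 54.1%; Law: 22.2% vs 33.7% — the video interview is higher every time.

stratified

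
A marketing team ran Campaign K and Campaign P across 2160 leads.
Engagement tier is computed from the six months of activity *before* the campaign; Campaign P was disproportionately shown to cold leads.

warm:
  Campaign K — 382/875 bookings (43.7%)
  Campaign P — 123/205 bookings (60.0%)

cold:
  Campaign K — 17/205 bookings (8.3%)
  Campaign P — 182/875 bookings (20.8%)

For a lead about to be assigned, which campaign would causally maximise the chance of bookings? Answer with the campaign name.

The stratified and pooled comparisons disagree (Campaign P wins within each engagement tier; Campaign K wins overall), so the answer turns on the causal role of engagement tier.
Engagement tier satisfies the back-door criterion: it is not a descendant of the campaign, and it blocks the spurious path from campaign to outcome. Adjusting for it (i.e., using the within-engagement tier rates) gives the causal effect.
Within each level — warm: 43.7% vs 60.0%; cold: 8.3% vs 20.8% — Campaign P is higher every time.

Campaign P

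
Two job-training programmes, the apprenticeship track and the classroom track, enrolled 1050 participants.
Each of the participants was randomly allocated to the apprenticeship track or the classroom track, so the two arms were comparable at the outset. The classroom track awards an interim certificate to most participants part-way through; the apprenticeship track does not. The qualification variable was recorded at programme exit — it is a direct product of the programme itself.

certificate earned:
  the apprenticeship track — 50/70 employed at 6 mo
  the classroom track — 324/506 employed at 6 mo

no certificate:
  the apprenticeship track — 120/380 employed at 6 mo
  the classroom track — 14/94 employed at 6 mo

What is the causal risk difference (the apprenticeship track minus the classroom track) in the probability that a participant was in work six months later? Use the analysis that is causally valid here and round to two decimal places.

Qualification attained during the programme is downstream of the programme. One should not condition on a consequence of treatment, so the overall rates are the right comparison.
The causal difference is the pooled difference: 0.378 − 0.563 = -0.186.

-0.19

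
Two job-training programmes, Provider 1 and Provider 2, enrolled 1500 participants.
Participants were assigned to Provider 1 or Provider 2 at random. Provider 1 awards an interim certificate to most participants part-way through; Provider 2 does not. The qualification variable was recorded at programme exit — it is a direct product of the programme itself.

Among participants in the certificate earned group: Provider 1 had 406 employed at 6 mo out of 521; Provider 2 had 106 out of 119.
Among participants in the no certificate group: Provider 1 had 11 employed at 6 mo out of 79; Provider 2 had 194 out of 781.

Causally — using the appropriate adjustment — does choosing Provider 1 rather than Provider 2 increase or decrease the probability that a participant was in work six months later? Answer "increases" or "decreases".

increases

Provider 2 is higher inside every qualification attained during the programme stratum but Provider 1 is higher in aggregate. Whether to stratify depends on how qualification attained during the programme relates to the programme.
Qualification attained during the programme is recorded after the programme and is itself shifted by it — it sits on the causal path from programme to outcome. Conditioning on a mediator would strip out part of the effect we want; the pooled comparison gives the total causal effect.
Pooled: Provider 1 69.5% vs Provider 2 33.3%; Provider 1 is higher overall.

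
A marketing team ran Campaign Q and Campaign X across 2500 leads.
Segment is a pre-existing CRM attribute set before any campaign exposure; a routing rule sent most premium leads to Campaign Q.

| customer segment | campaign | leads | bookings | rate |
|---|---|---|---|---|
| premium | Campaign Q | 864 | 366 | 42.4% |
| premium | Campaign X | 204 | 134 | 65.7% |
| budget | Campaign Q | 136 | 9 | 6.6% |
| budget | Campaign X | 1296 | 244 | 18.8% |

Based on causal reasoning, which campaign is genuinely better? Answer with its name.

Campaign X

Within every customer segment level Campaign X has the higher rate, yet pooled Campaign Q does — Simpson's reversal.
Nothing the campaign does changes customer segment; the imbalance is an allocation artefact. With customer segment also predicting the outcome, the pooled figure is confounded, and the within-stratum comparison is the causal one.
Within each level — premium: 42.4% vs 65.7%; budget: 6.6% vs 18.8% — Campaign X is higher every time.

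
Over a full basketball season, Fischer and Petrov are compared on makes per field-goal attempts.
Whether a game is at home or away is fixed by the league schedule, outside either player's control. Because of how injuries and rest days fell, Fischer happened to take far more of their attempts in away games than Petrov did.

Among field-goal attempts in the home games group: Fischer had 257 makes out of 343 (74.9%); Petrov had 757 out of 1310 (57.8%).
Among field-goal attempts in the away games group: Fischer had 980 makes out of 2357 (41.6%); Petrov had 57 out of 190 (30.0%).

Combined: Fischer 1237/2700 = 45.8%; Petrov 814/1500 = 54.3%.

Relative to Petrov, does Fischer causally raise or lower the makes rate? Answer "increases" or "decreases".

increases

The stratified and pooled comparisons disagree (Fischer wins within each game venue; Petrov wins overall), so the answer turns on the causal role of game venue.
Nothing the player does changes game venue; the imbalance is an allocation artefact. With game venue also predicting the outcome, the pooled figure is confounded, and the within-stratum comparison is the causal one.
Within each level — home games: 74.9% vs 57.8%; away games: 41.6% vs 30.0% — Fischer is higher every time.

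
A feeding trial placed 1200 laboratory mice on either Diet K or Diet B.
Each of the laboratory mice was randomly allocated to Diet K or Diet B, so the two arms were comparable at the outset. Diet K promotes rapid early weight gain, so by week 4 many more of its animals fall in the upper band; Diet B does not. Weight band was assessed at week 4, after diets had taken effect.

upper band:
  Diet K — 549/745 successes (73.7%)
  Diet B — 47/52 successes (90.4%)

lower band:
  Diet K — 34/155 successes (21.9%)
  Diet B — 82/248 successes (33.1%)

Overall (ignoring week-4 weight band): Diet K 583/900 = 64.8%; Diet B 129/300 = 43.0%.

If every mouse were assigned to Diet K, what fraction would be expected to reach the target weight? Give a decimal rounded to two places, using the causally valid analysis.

Week-4 weight band is downstream of the diet. One should not condition on a consequence of treatment, so the overall rates are the right comparison.
So P(outcome | do(Diet K)) is just the pooled rate for Diet K: 583/900 = 0.648.

0.65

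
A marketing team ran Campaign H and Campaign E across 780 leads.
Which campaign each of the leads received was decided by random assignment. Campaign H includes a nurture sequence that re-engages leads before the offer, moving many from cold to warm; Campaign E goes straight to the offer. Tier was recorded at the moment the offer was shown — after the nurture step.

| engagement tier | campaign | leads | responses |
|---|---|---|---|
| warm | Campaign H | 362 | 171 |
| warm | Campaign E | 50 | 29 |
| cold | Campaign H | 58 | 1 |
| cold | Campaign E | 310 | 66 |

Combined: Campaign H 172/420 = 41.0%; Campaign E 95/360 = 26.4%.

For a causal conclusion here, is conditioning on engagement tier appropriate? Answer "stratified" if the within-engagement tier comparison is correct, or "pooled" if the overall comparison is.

Engagement tier is downstream of the campaign. One should not condition on a consequence of treatment, so the overall rates are the right comparison.
Pooled: Campaign H 41.0% vs Campaign E 26.4%; Campaign H is higher overall.

pooled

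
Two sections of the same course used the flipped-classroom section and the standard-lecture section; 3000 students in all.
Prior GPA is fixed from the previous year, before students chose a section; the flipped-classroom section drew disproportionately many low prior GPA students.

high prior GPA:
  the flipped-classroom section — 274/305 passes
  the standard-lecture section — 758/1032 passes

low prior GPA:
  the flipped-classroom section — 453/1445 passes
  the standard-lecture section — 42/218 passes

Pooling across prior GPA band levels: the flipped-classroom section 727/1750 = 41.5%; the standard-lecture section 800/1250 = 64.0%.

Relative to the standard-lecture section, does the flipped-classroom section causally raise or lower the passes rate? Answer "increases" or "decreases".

The stratified and pooled comparisons disagree (the flipped-classroom section wins within each prior GPA band; the standard-lecture section wins overall), so the answer turns on the causal role of prior GPA band.
Since prior GPA band is a pre-existing factor (not a product of the teaching method) and it affects the outcome on its own, it is a confounder. The stratified rates, not the pooled rate, identify the causal effect.
Within each level — high prior GPA: 89.8% vs 73.4%; low prior GPA: 31.3% vs 19.3% — the flipped-classroom section is higher every time.

increases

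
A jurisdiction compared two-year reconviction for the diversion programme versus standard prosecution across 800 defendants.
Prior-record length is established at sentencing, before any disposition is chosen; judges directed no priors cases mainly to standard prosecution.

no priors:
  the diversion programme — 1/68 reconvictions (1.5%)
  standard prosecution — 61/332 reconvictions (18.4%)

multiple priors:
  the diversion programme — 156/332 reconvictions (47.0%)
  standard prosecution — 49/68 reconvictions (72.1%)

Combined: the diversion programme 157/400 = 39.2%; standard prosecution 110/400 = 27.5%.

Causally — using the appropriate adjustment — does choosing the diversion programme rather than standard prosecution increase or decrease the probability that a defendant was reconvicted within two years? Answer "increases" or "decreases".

decreases

Prior-record length satisfies the back-door criterion: it is not a descendant of the disposition, and it blocks the spurious path from disposition to outcome. Adjusting for it (i.e., using the within-prior-record length rates) gives the causal effect.
Within each level — no priors: 1.5% vs 18.4%; multiple priors: 47.0% vs 72.1% — the diversion programme is lower every time.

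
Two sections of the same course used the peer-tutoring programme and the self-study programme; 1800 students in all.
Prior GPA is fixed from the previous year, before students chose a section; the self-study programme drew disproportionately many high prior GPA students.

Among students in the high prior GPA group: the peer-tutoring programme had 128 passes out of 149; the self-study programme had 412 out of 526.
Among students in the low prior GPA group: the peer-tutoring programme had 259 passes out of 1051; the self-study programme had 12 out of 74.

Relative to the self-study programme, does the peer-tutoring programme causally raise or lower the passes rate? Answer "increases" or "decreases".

increases

The stratified and pooled comparisons disagree (the peer-tutoring programme wins within each prior GPA band; the self-study programme wins overall), so the answer turns on the causal role of prior GPA band.
Nothing the teaching method does changes prior GPA band; the imbalance is an allocation artefact. With prior GPA band also predicting the outcome, the pooled figure is confounded, and the within-stratum comparison is the causal one.
Within each level — high prior GPA: 85.9% vs 78.3%; low prior GPA: 24.6% vs 16.2% — the peer-tutoring programme is higher every time.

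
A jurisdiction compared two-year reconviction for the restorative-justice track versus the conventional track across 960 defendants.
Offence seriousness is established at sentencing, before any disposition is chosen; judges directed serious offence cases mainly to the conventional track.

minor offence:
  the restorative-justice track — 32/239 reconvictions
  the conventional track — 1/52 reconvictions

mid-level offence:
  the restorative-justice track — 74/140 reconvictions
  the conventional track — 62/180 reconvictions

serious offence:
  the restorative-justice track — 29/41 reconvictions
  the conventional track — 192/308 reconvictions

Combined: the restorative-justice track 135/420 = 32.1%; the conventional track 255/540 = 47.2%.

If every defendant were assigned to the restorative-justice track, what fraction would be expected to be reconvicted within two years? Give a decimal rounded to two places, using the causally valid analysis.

The offence seriousness-specific comparison favours the conventional track throughout, but the pooled figures favour the restorative-justice track. The question is whether to condition on offence seriousness.
Nothing the disposition does changes offence seriousness; the imbalance is an allocation artefact. With offence seriousness also predicting the outcome, the pooled figure is confounded, and the within-stratum comparison is the causal one.
Standardising the restorative-justice track to the population offence seriousness mix: 0.303·32/239 + 0.333·74/140 + 0.364·29/41 = 0.474.

0.47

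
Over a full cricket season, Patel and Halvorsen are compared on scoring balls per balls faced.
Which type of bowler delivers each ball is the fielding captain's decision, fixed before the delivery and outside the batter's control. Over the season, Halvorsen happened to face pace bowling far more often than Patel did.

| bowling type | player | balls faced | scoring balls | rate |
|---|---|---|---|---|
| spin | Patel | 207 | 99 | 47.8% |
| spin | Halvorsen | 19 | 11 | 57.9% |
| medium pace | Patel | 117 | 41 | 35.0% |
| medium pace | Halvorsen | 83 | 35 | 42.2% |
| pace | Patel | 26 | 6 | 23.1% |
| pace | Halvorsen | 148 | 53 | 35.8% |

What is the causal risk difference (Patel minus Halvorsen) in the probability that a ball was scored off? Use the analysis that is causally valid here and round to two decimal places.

The stratified and pooled comparisons disagree (Halvorsen wins within each bowling type; Patel wins overall), so the answer turns on the causal role of bowling type.
The imbalance in bowling type arose from how balls faced were allocated, not from anything the player did; and bowling type independently affects the outcome. The pooled gap is confounded — condition on bowling type.
Adjusting over the population distribution of bowling type: 0.377·(0.478−0.579) + 0.333·(0.350−0.422) + 0.290·(0.231−0.358) = -0.099.

-0.10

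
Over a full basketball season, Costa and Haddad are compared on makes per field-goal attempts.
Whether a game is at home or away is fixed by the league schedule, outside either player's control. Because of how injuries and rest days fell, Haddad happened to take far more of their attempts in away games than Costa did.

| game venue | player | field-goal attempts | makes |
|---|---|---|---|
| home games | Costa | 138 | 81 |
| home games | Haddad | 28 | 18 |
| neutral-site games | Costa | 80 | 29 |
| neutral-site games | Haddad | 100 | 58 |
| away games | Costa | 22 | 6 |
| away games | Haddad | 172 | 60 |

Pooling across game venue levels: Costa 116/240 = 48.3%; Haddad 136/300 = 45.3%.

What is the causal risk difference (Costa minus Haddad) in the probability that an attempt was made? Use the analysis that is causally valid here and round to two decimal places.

Here game venue is a common cause — it drives both which player a case falls under and the outcome. The crude comparison mixes populations; the stratum-specific rates are the causally relevant ones.
Adjusting over the population distribution of game venue: 0.307·(0.587−0.643) + 0.333·(0.362−0.580) + 0.359·(0.273−0.349) = -0.117.

-0.12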